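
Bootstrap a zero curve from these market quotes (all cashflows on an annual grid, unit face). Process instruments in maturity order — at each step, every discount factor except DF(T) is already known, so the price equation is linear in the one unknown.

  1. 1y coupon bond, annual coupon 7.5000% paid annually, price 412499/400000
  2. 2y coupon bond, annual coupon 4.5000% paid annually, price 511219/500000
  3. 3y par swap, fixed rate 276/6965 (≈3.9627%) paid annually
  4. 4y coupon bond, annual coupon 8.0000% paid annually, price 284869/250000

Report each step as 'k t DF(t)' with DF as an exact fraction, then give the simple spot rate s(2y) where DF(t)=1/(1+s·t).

step 1 [1y] bond c/1=3/40: DF=(412499/400000 − 3/40·(0))/(1+3/40) = 9593/10000 ≈ 0.959300
step 2 [2y] bond c/1=9/200: DF=(511219/500000 − 9/200·(0.959300))/(1+9/200) = 9371/10000 ≈ 0.937100
step 3 [3y] swap r/1=276/6965: DF=(1 − 276/6965·(0.959300+0.937100))/(1+276/6965) = 556/625 ≈ 0.889600
step 4 [4y] bond c/1=2/25: DF=(284869/250000 − 2/25·(0.959300+0.937100+0.889600))/(1+2/25) = 8487/10000 ≈ 0.848700

1 1 9593/10000
2 2 9371/10000
3 3 556/625
4 4 8487/10000
s(2y) = (1/(9371/10000) − 1)/(2) = 629/18742 ≈ 3.3561%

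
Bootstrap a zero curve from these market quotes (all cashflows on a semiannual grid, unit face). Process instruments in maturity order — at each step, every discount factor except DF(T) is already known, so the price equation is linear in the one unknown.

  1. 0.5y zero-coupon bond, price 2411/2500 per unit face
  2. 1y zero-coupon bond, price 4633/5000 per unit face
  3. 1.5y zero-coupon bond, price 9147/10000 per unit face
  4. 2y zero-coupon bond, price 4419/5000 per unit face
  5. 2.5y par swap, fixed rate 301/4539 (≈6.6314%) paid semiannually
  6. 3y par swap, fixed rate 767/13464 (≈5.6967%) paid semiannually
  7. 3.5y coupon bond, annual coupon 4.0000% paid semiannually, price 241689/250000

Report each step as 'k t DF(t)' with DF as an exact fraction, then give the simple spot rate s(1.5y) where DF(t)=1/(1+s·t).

step 1 [0.5y] zero: DF = P = 2411/2500 ≈ 0.964400
step 2 [1y] zero: DF = P = 4633/5000 ≈ 0.926600
step 3 [1.5y] zero: DF = P = 9147/10000 ≈ 0.914700
step 4 [2y] zero: DF = P = 4419/5000 ≈ 0.883800
step 5 [2.5y] swap r/2=301/9078: DF=(1 − 301/9078·(0.964400+0.926600+0.914700+0.883800))/(1+301/9078) = 1699/2000 ≈ 0.849500
step 6 [3y] swap r/2=767/26928: DF=(1 − 767/26928·(0.964400+0.926600+0.914700+0.883800+0.849500))/(1+767/26928) = 4233/5000 ≈ 0.846600
step 7 [3.5y] bond c/2=1/50: DF=(241689/250000 − 1/50·(0.964400+0.926600+0.914700+0.883800+0.849500+0.846600))/(1+1/50) = 4211/5000 ≈ 0.842200

1 1/2 2411/2500
2 1 4633/5000
3 3/2 9147/10000
4 2 4419/5000
5 5/2 1699/2000
6 3 4233/5000
7 7/2 4211/5000
s(1.5y) = (1/(9147/10000) − 1)/(3/2) = 1706/27441 ≈ 6.2170%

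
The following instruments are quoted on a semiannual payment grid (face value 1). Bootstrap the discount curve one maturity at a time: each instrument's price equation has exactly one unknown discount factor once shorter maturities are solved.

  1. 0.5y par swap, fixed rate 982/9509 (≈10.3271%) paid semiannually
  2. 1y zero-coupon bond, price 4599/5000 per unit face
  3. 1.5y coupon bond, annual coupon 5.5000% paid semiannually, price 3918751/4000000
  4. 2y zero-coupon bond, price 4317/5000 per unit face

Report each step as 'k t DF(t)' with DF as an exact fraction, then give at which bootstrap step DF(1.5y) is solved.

step 1 [0.5y] swap r/2=491/9509: DF=(1 − 491/9509·(0))/(1+491/9509) = 9509/10000 ≈ 0.950900
step 2 [1y] zero: DF = P = 4599/5000 ≈ 0.919800
step 3 [1.5y] bond c/2=11/400: DF=(3918751/4000000 − 11/400·(0.950900+0.919800))/(1+11/400) = 4517/5000 ≈ 0.903400
step 4 [2y] zero: DF = P = 4317/5000 ≈ 0.863400

1 1/2 9509/10000
2 1 4599/5000
3 3/2 4517/5000
4 2 4317/5000
DF(1.5y) is solved at step 3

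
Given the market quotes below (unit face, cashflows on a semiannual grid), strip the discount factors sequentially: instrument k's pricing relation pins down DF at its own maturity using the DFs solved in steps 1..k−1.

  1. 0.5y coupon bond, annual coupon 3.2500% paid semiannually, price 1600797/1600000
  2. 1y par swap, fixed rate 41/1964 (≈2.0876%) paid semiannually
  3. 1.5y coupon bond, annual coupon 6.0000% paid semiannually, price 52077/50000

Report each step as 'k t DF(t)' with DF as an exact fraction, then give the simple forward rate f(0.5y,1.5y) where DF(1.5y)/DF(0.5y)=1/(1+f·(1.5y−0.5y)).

1 1/2 1969/2000
2 1 1959/2000
3 3/2 477/500
f(0.5y,1.5y) = ((1969/2000)/(477/500) − 1)/(1) = 61/1908 ≈ 3.1971%

step 1 [0.5y] bond c/2=13/800: DF=(1600797/1600000 − 13/800·(0))/(1+13/800) = 1969/2000 ≈ 0.984500
step 2 [1y] swap r/2=41/3928: DF=(1 − 41/3928·(0.984500))/(1+41/3928) = 1959/2000 ≈ 0.979500
step 3 [1.5y] bond c/2=3/100: DF=(52077/50000 − 3/100·(0.984500+0.979500))/(1+3/100) = 477/500 ≈ 0.954000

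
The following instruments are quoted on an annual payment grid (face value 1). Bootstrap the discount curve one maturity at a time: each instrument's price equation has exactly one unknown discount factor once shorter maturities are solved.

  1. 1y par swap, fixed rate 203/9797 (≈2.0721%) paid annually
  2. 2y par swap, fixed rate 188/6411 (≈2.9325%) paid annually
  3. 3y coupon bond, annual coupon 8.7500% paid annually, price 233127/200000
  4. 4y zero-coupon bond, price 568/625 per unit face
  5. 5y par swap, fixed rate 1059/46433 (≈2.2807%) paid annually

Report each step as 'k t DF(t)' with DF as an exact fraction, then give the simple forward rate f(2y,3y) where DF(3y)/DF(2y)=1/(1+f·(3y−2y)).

1 1 9797/10000
2 2 2359/2500
3 3 9171/10000
4 4 568/625
5 5 8941/10000
f(2y,3y) = ((2359/2500)/(9171/10000) − 1)/(1) = 265/9171 ≈ 2.8895%

step 1 [1y] swap r/1=203/9797: DF=(1 − 203/9797·(0))/(1+203/9797) = 9797/10000 ≈ 0.979700
step 2 [2y] swap r/1=188/6411: DF=(1 − 188/6411·(0.979700))/(1+188/6411) = 2359/2500 ≈ 0.943600
step 3 [3y] bond c/1=7/80: DF=(233127/200000 − 7/80·(0.979700+0.943600))/(1+7/80) = 9171/10000 ≈ 0.917100
step 4 [4y] zero: DF = P = 568/625 ≈ 0.908800
step 5 [5y] swap r/1=1059/46433: DF=(1 − 1059/46433·(0.979700+0.943600+0.917100+0.908800))/(1+1059/46433) = 8941/10000 ≈ 0.894100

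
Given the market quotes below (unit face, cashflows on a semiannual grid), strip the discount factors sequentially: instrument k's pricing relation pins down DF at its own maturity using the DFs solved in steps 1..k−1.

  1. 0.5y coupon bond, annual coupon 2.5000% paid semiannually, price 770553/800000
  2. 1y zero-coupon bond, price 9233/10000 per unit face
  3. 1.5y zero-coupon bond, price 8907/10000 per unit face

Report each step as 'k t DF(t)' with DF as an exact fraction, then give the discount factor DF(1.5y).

1 1/2 9513/10000
2 1 9233/10000
3 3/2 8907/10000
DF(1.5y) = 8907/10000 ≈ 0.890700

step 1 [0.5y] bond c/2=1/80: DF=(770553/800000 − 1/80·(0))/(1+1/80) = 9513/10000 ≈ 0.951300
step 2 [1y] zero: DF = P = 9233/10000 ≈ 0.923300
step 3 [1.5y] zero: DF = P = 8907/10000 ≈ 0.890700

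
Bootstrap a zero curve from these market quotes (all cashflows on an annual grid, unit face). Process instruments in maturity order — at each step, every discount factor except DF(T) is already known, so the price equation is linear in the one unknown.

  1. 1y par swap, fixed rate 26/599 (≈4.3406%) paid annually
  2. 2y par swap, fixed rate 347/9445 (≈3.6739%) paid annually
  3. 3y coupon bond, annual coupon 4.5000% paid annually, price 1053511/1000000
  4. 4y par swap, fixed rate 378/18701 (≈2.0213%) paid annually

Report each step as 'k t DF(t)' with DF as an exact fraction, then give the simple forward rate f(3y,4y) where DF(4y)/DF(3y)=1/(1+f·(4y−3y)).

step 1 [1y] swap r/1=26/599: DF=(1 − 26/599·(0))/(1+26/599) = 599/625 ≈ 0.958400
step 2 [2y] swap r/1=347/9445: DF=(1 − 347/9445·(0.958400))/(1+347/9445) = 4653/5000 ≈ 0.930600
step 3 [3y] bond c/1=9/200: DF=(1053511/1000000 − 9/200·(0.958400+0.930600))/(1+9/200) = 2317/2500 ≈ 0.926800
step 4 [4y] swap r/1=378/18701: DF=(1 − 378/18701·(0.958400+0.930600+0.926800))/(1+378/18701) = 2311/2500 ≈ 0.924400

1 1 599/625
2 2 4653/5000
3 3 2317/2500
4 4 2311/2500
f(3y,4y) = ((2317/2500)/(2311/2500) − 1)/(1) = 6/2311 ≈ 0.2596%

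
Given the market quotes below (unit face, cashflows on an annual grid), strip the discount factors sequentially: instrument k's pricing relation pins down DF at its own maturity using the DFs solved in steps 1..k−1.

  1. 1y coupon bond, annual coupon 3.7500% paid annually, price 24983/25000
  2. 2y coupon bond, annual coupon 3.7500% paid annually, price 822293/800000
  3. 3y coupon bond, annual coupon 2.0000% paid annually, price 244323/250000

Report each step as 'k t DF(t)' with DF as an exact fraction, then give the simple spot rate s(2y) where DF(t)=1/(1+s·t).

step 1 [1y] bond c/1=3/80: DF=(24983/25000 − 3/80·(0))/(1+3/80) = 602/625 ≈ 0.963200
step 2 [2y] bond c/1=3/80: DF=(822293/800000 − 3/80·(0.963200))/(1+3/80) = 9559/10000 ≈ 0.955900
step 3 [3y] bond c/1=1/50: DF=(244323/250000 − 1/50·(0.963200+0.955900))/(1+1/50) = 1841/2000 ≈ 0.920500

1 1 602/625
2 2 9559/10000
3 3 1841/2000
s(2y) = (1/(9559/10000) − 1)/(2) = 441/19118 ≈ 2.3067%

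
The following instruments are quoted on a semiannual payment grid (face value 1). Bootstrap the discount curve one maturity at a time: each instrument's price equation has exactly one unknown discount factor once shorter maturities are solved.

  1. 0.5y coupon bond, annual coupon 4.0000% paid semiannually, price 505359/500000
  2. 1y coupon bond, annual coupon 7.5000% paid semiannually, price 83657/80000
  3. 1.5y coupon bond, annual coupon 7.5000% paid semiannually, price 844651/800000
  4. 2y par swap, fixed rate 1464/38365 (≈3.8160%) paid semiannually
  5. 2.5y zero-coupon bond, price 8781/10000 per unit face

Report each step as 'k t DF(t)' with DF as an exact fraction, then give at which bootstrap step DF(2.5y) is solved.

step 1 [0.5y] bond c/2=1/50: DF=(505359/500000 − 1/50·(0))/(1+1/50) = 9909/10000 ≈ 0.990900
step 2 [1y] bond c/2=3/80: DF=(83657/80000 − 3/80·(0.990900))/(1+3/80) = 9721/10000 ≈ 0.972100
step 3 [1.5y] bond c/2=3/80: DF=(844651/800000 − 3/80·(0.990900+0.972100))/(1+3/80) = 9467/10000 ≈ 0.946700
step 4 [2y] swap r/2=732/38365: DF=(1 − 732/38365·(0.990900+0.972100+0.946700))/(1+732/38365) = 2317/2500 ≈ 0.926800
step 5 [2.5y] zero: DF = P = 8781/10000 ≈ 0.878100

1 1/2 9909/10000
2 1 9721/10000
3 3/2 9467/10000
4 2 2317/2500
5 5/2 8781/10000
DF(2.5y) is solved at step 5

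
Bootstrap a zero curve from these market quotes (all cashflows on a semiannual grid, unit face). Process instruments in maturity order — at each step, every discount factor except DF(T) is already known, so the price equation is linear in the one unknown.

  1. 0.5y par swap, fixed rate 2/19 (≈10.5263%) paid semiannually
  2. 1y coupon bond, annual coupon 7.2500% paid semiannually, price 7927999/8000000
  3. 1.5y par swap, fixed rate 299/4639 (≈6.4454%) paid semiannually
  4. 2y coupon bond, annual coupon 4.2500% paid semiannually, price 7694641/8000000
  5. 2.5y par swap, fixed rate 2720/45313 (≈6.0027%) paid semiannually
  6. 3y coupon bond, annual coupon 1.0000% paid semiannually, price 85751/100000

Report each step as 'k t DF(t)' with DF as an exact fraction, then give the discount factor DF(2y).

1 1/2 19/20
2 1 9231/10000
3 3/2 9103/10000
4 2 8839/10000
5 5/2 108/125
6 3 8307/10000
DF(2y) = 8839/10000 ≈ 0.883900

step 1 [0.5y] swap r/2=1/19: DF=(1 − 1/19·(0))/(1+1/19) = 19/20 ≈ 0.950000
step 2 [1y] bond c/2=29/800: DF=(7927999/8000000 − 29/800·(0.950000))/(1+29/800) = 9231/10000 ≈ 0.923100
step 3 [1.5y] swap r/2=299/9278: DF=(1 − 299/9278·(0.950000+0.923100))/(1+299/9278) = 9103/10000 ≈ 0.910300
step 4 [2y] bond c/2=17/800: DF=(7694641/8000000 − 17/800·(0.950000+0.923100+0.910300))/(1+17/800) = 8839/10000 ≈ 0.883900
step 5 [2.5y] swap r/2=1360/45313: DF=(1 − 1360/45313·(0.950000+0.923100+0.910300+0.883900))/(1+1360/45313) = 108/125 ≈ 0.864000
step 6 [3y] bond c/2=1/200: DF=(85751/100000 − 1/200·(0.950000+0.923100+0.910300+0.883900+0.864000))/(1+1/200) = 8307/10000 ≈ 0.830700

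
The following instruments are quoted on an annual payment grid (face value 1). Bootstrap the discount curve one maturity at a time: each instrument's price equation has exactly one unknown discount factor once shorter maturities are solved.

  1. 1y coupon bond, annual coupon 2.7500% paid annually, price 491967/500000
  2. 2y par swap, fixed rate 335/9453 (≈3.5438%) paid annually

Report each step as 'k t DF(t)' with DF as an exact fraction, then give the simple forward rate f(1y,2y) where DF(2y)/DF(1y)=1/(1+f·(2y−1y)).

step 1 [1y] bond c/1=11/400: DF=(491967/500000 − 11/400·(0))/(1+11/400) = 1197/1250 ≈ 0.957600
step 2 [2y] swap r/1=335/9453: DF=(1 − 335/9453·(0.957600))/(1+335/9453) = 933/1000 ≈ 0.933000

1 1 1197/1250
2 2 933/1000
f(1y,2y) = ((1197/1250)/(933/1000) − 1)/(1) = 41/1555 ≈ 2.6367%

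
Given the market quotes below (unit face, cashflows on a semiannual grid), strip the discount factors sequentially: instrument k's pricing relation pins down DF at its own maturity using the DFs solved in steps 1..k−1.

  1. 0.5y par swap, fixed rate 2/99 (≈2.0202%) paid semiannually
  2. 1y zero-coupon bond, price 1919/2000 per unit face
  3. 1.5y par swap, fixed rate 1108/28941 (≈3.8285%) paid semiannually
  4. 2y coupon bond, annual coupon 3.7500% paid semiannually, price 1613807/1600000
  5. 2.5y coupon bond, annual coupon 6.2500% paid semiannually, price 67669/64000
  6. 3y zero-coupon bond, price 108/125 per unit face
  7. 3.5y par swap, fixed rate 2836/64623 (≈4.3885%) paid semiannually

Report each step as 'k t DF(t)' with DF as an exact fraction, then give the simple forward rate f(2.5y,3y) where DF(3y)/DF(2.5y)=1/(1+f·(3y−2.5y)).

step 1 [0.5y] swap r/2=1/99: DF=(1 − 1/99·(0))/(1+1/99) = 99/100 ≈ 0.990000
step 2 [1y] zero: DF = P = 1919/2000 ≈ 0.959500
step 3 [1.5y] swap r/2=554/28941: DF=(1 − 554/28941·(0.990000+0.959500))/(1+554/28941) = 4723/5000 ≈ 0.944600
step 4 [2y] bond c/2=3/160: DF=(1613807/1600000 − 3/160·(0.990000+0.959500+0.944600))/(1+3/160) = 1171/1250 ≈ 0.936800
step 5 [2.5y] bond c/2=1/32: DF=(67669/64000 − 1/32·(0.990000+0.959500+0.944600+0.936800))/(1+1/32) = 2273/2500 ≈ 0.909200
step 6 [3y] zero: DF = P = 108/125 ≈ 0.864000
step 7 [3.5y] swap r/2=1418/64623: DF=(1 − 1418/64623·(0.990000+0.959500+0.944600+0.936800+0.909200+0.864000))/(1+1418/64623) = 4291/5000 ≈ 0.858200

1 1/2 99/100
2 1 1919/2000
3 3/2 4723/5000
4 2 1171/1250
5 5/2 2273/2500
6 3 108/125
7 7/2 4291/5000
f(2.5y,3y) = ((2273/2500)/(108/125) − 1)/(1/2) = 113/1080 ≈ 10.4630%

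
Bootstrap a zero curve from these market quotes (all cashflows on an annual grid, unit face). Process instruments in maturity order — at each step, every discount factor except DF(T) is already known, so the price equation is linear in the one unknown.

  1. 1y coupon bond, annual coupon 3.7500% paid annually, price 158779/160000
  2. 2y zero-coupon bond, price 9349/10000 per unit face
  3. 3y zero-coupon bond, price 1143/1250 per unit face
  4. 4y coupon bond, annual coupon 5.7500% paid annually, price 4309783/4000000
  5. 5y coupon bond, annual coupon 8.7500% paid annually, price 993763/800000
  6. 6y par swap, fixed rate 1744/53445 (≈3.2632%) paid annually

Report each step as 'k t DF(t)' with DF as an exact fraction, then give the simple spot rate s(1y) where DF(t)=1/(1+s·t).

1 1 1913/2000
2 2 9349/10000
3 3 1143/1250
4 4 8663/10000
5 5 2117/2500
6 6 516/625
s(1y) = (1/(1913/2000) − 1)/(1) = 87/1913 ≈ 4.5478%

step 1 [1y] bond c/1=3/80: DF=(158779/160000 − 3/80·(0))/(1+3/80) = 1913/2000 ≈ 0.956500
step 2 [2y] zero: DF = P = 9349/10000 ≈ 0.934900
step 3 [3y] zero: DF = P = 1143/1250 ≈ 0.914400
step 4 [4y] bond c/1=23/400: DF=(4309783/4000000 − 23/400·(0.956500+0.934900+0.914400))/(1+23/400) = 8663/10000 ≈ 0.866300
step 5 [5y] bond c/1=7/80: DF=(993763/800000 − 7/80·(0.956500+0.934900+0.914400+0.866300))/(1+7/80) = 2117/2500 ≈ 0.846800
step 6 [6y] swap r/1=1744/53445: DF=(1 − 1744/53445·(0.956500+0.934900+0.914400+0.866300+0.846800))/(1+1744/53445) = 516/625 ≈ 0.825600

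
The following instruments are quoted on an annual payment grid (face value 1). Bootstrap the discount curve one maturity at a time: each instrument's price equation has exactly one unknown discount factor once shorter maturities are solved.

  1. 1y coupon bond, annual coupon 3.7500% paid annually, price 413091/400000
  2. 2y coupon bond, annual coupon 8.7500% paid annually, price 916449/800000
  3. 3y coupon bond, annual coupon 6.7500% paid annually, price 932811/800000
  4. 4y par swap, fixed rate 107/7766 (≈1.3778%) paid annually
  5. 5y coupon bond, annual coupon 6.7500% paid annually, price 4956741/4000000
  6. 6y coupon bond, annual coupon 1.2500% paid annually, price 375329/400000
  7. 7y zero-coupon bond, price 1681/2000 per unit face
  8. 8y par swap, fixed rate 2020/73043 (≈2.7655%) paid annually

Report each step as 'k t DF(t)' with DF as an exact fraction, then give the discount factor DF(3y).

1 1 4977/5000
2 2 9733/10000
3 3 4839/5000
4 4 1893/2000
5 5 9153/10000
6 6 347/400
7 7 1681/2000
8 8 399/500
DF(3y) = 4839/5000 ≈ 0.967800

step 1 [1y] bond c/1=3/80: DF=(413091/400000 − 3/80·(0))/(1+3/80) = 4977/5000 ≈ 0.995400
step 2 [2y] bond c/1=7/80: DF=(916449/800000 − 7/80·(0.995400))/(1+7/80) = 9733/10000 ≈ 0.973300
step 3 [3y] bond c/1=27/400: DF=(932811/800000 − 27/400·(0.995400+0.973300))/(1+27/400) = 4839/5000 ≈ 0.967800
step 4 [4y] swap r/1=107/7766: DF=(1 − 107/7766·(0.995400+0.973300+0.967800))/(1+107/7766) = 1893/2000 ≈ 0.946500
step 5 [5y] bond c/1=27/400: DF=(4956741/4000000 − 27/400·(0.995400+0.973300+0.967800+0.946500))/(1+27/400) = 9153/10000 ≈ 0.915300
step 6 [6y] bond c/1=1/80: DF=(375329/400000 − 1/80·(0.995400+0.973300+0.967800+0.946500+0.915300))/(1+1/80) = 347/400 ≈ 0.867500
step 7 [7y] zero: DF = P = 1681/2000 ≈ 0.840500
step 8 [8y] swap r/1=2020/73043: DF=(1 − 2020/73043·(0.995400+0.973300+0.967800+0.946500+0.915300+0.867500+0.840500))/(1+2020/73043) = 399/500 ≈ 0.798000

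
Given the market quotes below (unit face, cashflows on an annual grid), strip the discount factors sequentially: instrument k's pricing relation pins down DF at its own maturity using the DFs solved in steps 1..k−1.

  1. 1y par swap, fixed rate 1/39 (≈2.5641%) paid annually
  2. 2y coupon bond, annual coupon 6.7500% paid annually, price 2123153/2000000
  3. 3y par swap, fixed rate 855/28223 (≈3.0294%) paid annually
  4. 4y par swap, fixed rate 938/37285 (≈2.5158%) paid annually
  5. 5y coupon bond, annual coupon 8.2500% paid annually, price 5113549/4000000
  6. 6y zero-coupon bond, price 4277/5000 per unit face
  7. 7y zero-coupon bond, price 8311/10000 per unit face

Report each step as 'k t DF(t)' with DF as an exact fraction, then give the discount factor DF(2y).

step 1 [1y] swap r/1=1/39: DF=(1 − 1/39·(0))/(1+1/39) = 39/40 ≈ 0.975000
step 2 [2y] bond c/1=27/400: DF=(2123153/2000000 − 27/400·(0.975000))/(1+27/400) = 583/625 ≈ 0.932800
step 3 [3y] swap r/1=855/28223: DF=(1 − 855/28223·(0.975000+0.932800))/(1+855/28223) = 1829/2000 ≈ 0.914500
step 4 [4y] swap r/1=938/37285: DF=(1 − 938/37285·(0.975000+0.932800+0.914500))/(1+938/37285) = 4531/5000 ≈ 0.906200
step 5 [5y] bond c/1=33/400: DF=(5113549/4000000 − 33/400·(0.975000+0.932800+0.914500+0.906200))/(1+33/400) = 1121/1250 ≈ 0.896800
step 6 [6y] zero: DF = P = 4277/5000 ≈ 0.855400
step 7 [7y] zero: DF = P = 8311/10000 ≈ 0.831100

1 1 39/40
2 2 583/625
3 3 1829/2000
4 4 4531/5000
5 5 1121/1250
6 6 4277/5000
7 7 8311/10000
DF(2y) = 583/625 ≈ 0.932800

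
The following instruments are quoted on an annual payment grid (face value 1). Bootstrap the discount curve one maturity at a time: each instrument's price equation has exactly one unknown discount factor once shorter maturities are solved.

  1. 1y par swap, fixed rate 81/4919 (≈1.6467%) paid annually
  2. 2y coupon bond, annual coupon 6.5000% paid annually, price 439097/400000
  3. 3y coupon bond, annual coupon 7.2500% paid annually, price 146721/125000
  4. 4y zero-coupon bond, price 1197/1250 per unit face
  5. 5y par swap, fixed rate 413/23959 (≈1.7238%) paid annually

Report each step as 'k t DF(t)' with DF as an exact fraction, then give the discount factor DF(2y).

1 1 4919/5000
2 2 9707/10000
3 3 9623/10000
4 4 1197/1250
5 5 4587/5000
DF(2y) = 9707/10000 ≈ 0.970700

step 1 [1y] swap r/1=81/4919: DF=(1 − 81/4919·(0))/(1+81/4919) = 4919/5000 ≈ 0.983800
step 2 [2y] bond c/1=13/200: DF=(439097/400000 − 13/200·(0.983800))/(1+13/200) = 9707/10000 ≈ 0.970700
step 3 [3y] bond c/1=29/400: DF=(146721/125000 − 29/400·(0.983800+0.970700))/(1+29/400) = 9623/10000 ≈ 0.962300
step 4 [4y] zero: DF = P = 1197/1250 ≈ 0.957600
step 5 [5y] swap r/1=413/23959: DF=(1 − 413/23959·(0.983800+0.970700+0.962300+0.957600))/(1+413/23959) = 4587/5000 ≈ 0.917400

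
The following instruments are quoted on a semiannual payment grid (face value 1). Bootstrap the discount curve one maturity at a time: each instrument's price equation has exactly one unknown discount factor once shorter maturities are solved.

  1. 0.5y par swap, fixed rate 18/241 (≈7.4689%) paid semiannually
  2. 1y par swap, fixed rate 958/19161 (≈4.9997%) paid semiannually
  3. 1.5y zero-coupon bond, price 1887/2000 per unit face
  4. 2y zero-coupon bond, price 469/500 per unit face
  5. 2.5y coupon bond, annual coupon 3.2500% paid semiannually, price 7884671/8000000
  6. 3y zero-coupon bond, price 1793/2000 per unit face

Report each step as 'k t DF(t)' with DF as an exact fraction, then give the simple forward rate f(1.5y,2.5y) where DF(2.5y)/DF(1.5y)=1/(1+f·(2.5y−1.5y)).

1 1/2 241/250
2 1 9521/10000
3 3/2 1887/2000
4 2 469/500
5 5/2 9091/10000
6 3 1793/2000
f(1.5y,2.5y) = ((1887/2000)/(9091/10000) − 1)/(1) = 344/9091 ≈ 3.7840%

step 1 [0.5y] swap r/2=9/241: DF=(1 − 9/241·(0))/(1+9/241) = 241/250 ≈ 0.964000
step 2 [1y] swap r/2=479/19161: DF=(1 − 479/19161·(0.964000))/(1+479/19161) = 9521/10000 ≈ 0.952100
step 3 [1.5y] zero: DF = P = 1887/2000 ≈ 0.943500
step 4 [2y] zero: DF = P = 469/500 ≈ 0.938000
step 5 [2.5y] bond c/2=13/800: DF=(7884671/8000000 − 13/800·(0.964000+0.952100+0.943500+0.938000))/(1+13/800) = 9091/10000 ≈ 0.909100
step 6 [3y] zero: DF = P = 1793/2000 ≈ 0.896500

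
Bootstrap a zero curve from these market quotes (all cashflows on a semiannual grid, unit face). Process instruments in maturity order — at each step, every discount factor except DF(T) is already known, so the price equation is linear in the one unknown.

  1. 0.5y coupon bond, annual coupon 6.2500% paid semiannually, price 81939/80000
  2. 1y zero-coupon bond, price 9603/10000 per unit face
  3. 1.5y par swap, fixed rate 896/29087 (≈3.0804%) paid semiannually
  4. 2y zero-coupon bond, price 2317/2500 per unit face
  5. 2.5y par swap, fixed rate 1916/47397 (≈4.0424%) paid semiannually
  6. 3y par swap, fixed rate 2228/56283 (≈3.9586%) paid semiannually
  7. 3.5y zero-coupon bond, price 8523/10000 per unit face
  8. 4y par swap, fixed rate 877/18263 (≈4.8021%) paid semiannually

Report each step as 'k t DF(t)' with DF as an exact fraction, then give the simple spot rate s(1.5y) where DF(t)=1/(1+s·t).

1 1/2 2483/2500
2 1 9603/10000
3 3/2 597/625
4 2 2317/2500
5 5/2 4521/5000
6 3 4443/5000
7 7/2 8523/10000
8 4 4123/5000
s(1.5y) = (1/(597/625) − 1)/(3/2) = 56/1791 ≈ 3.1267%

step 1 [0.5y] bond c/2=1/32: DF=(81939/80000 − 1/32·(0))/(1+1/32) = 2483/2500 ≈ 0.993200
step 2 [1y] zero: DF = P = 9603/10000 ≈ 0.960300
step 3 [1.5y] swap r/2=448/29087: DF=(1 − 448/29087·(0.993200+0.960300))/(1+448/29087) = 597/625 ≈ 0.955200
step 4 [2y] zero: DF = P = 2317/2500 ≈ 0.926800
step 5 [2.5y] swap r/2=958/47397: DF=(1 − 958/47397·(0.993200+0.960300+0.955200+0.926800))/(1+958/47397) = 4521/5000 ≈ 0.904200
step 6 [3y] swap r/2=1114/56283: DF=(1 − 1114/56283·(0.993200+0.960300+0.955200+0.926800+0.904200))/(1+1114/56283) = 4443/5000 ≈ 0.888600
step 7 [3.5y] zero: DF = P = 8523/10000 ≈ 0.852300
step 8 [4y] swap r/2=877/36526: DF=(1 − 877/36526·(0.993200+0.960300+0.955200+0.926800+0.904200+0.888600+0.852300))/(1+877/36526) = 4123/5000 ≈ 0.824600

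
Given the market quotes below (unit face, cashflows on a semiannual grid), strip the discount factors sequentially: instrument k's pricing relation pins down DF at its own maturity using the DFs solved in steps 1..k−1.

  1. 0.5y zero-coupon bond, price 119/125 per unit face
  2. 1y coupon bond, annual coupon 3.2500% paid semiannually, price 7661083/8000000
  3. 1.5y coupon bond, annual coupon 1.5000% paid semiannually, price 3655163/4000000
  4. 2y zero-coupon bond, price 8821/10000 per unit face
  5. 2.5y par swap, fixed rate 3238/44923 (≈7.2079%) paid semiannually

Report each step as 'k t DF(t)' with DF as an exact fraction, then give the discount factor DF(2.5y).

step 1 [0.5y] zero: DF = P = 119/125 ≈ 0.952000
step 2 [1y] bond c/2=13/800: DF=(7661083/8000000 − 13/800·(0.952000))/(1+13/800) = 9271/10000 ≈ 0.927100
step 3 [1.5y] bond c/2=3/400: DF=(3655163/4000000 − 3/400·(0.952000+0.927100))/(1+3/400) = 893/1000 ≈ 0.893000
step 4 [2y] zero: DF = P = 8821/10000 ≈ 0.882100
step 5 [2.5y] swap r/2=1619/44923: DF=(1 − 1619/44923·(0.952000+0.927100+0.893000+0.882100))/(1+1619/44923) = 8381/10000 ≈ 0.838100

1 1/2 119/125
2 1 9271/10000
3 3/2 893/1000
4 2 8821/10000
5 5/2 8381/10000
DF(2.5y) = 8381/10000 ≈ 0.838100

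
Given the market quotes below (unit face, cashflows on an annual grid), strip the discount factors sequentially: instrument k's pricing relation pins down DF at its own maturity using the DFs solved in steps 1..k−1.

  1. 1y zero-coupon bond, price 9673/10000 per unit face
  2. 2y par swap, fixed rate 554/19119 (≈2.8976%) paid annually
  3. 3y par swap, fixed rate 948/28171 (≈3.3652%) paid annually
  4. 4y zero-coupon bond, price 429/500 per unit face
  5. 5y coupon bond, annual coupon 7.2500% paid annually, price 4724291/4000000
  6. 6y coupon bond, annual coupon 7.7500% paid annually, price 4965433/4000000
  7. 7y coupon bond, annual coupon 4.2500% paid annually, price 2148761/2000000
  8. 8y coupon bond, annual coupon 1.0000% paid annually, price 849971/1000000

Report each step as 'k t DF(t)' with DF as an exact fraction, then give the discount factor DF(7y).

step 1 [1y] zero: DF = P = 9673/10000 ≈ 0.967300
step 2 [2y] swap r/1=554/19119: DF=(1 − 554/19119·(0.967300))/(1+554/19119) = 4723/5000 ≈ 0.944600
step 3 [3y] swap r/1=948/28171: DF=(1 − 948/28171·(0.967300+0.944600))/(1+948/28171) = 2263/2500 ≈ 0.905200
step 4 [4y] zero: DF = P = 429/500 ≈ 0.858000
step 5 [5y] bond c/1=29/400: DF=(4724291/4000000 − 29/400·(0.967300+0.944600+0.905200+0.858000))/(1+29/400) = 533/625 ≈ 0.852800
step 6 [6y] bond c/1=31/400: DF=(4965433/4000000 − 31/400·(0.967300+0.944600+0.905200+0.858000+0.852800))/(1+31/400) = 1033/1250 ≈ 0.826400
step 7 [7y] bond c/1=17/400: DF=(2148761/2000000 − 17/400·(0.967300+0.944600+0.905200+0.858000+0.852800+0.826400))/(1+17/400) = 8123/10000 ≈ 0.812300
step 8 [8y] bond c/1=1/100: DF=(849971/1000000 − 1/100·(0.967300+0.944600+0.905200+0.858000+0.852800+0.826400+0.812300))/(1+1/100) = 1561/2000 ≈ 0.780500

1 1 9673/10000
2 2 4723/5000
3 3 2263/2500
4 4 429/500
5 5 533/625
6 6 1033/1250
7 7 8123/10000
8 8 1561/2000
DF(7y) = 8123/10000 ≈ 0.812300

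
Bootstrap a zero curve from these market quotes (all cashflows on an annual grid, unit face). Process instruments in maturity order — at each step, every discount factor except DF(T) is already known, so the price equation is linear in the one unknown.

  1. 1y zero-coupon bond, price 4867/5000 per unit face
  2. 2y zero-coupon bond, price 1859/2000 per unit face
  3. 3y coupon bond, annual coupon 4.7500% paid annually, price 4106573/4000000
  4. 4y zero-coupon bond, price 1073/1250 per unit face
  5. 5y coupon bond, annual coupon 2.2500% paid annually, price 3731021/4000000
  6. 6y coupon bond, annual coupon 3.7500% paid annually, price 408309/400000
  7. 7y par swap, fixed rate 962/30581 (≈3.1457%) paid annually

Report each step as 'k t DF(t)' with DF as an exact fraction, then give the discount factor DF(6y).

1 1 4867/5000
2 2 1859/2000
3 3 4469/5000
4 4 1073/1250
5 5 4159/5000
6 6 8217/10000
7 7 2019/2500
DF(6y) = 8217/10000 ≈ 0.821700

step 1 [1y] zero: DF = P = 4867/5000 ≈ 0.973400
step 2 [2y] zero: DF = P = 1859/2000 ≈ 0.929500
step 3 [3y] bond c/1=19/400: DF=(4106573/4000000 − 19/400·(0.973400+0.929500))/(1+19/400) = 4469/5000 ≈ 0.893800
step 4 [4y] zero: DF = P = 1073/1250 ≈ 0.858400
step 5 [5y] bond c/1=9/400: DF=(3731021/4000000 − 9/400·(0.973400+0.929500+0.893800+0.858400))/(1+9/400) = 4159/5000 ≈ 0.831800
step 6 [6y] bond c/1=3/80: DF=(408309/400000 − 3/80·(0.973400+0.929500+0.893800+0.858400+0.831800))/(1+3/80) = 8217/10000 ≈ 0.821700
step 7 [7y] swap r/1=962/30581: DF=(1 − 962/30581·(0.973400+0.929500+0.893800+0.858400+0.831800+0.821700))/(1+962/30581) = 2019/2500 ≈ 0.807600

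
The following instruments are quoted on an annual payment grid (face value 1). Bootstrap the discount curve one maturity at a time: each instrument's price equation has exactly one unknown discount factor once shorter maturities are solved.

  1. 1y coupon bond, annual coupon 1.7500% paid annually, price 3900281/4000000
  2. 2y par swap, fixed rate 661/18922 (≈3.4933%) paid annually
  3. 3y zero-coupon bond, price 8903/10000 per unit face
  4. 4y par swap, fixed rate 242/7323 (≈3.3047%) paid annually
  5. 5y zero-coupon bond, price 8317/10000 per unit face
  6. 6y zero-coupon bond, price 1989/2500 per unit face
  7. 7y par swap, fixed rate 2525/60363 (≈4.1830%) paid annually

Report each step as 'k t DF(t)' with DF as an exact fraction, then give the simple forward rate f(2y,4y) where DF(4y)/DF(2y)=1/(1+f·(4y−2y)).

1 1 9583/10000
2 2 9339/10000
3 3 8903/10000
4 4 879/1000
5 5 8317/10000
6 6 1989/2500
7 7 299/400
f(2y,4y) = ((9339/10000)/(879/1000) − 1)/(2) = 183/5860 ≈ 3.1229%

step 1 [1y] bond c/1=7/400: DF=(3900281/4000000 − 7/400·(0))/(1+7/400) = 9583/10000 ≈ 0.958300
step 2 [2y] swap r/1=661/18922: DF=(1 − 661/18922·(0.958300))/(1+661/18922) = 9339/10000 ≈ 0.933900
step 3 [3y] zero: DF = P = 8903/10000 ≈ 0.890300
step 4 [4y] swap r/1=242/7323: DF=(1 − 242/7323·(0.958300+0.933900+0.890300))/(1+242/7323) = 879/1000 ≈ 0.879000
step 5 [5y] zero: DF = P = 8317/10000 ≈ 0.831700
step 6 [6y] zero: DF = P = 1989/2500 ≈ 0.795600
step 7 [7y] swap r/1=2525/60363: DF=(1 − 2525/60363·(0.958300+0.933900+0.890300+0.879000+0.831700+0.795600))/(1+2525/60363) = 299/400 ≈ 0.747500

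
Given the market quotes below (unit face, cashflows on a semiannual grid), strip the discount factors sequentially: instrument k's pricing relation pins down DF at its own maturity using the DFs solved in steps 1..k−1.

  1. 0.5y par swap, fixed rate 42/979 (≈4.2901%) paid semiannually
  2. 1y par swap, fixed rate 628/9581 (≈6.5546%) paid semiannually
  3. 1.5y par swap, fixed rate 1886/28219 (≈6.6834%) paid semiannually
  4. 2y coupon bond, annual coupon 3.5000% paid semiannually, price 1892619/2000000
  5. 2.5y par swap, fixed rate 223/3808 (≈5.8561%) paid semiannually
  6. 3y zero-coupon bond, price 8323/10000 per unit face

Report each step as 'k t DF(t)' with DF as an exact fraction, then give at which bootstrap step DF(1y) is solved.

1 1/2 979/1000
2 1 2343/2500
3 3/2 9057/10000
4 2 1763/2000
5 5/2 4331/5000
6 3 8323/10000
DF(1y) is solved at step 2

step 1 [0.5y] swap r/2=21/979: DF=(1 − 21/979·(0))/(1+21/979) = 979/1000 ≈ 0.979000
step 2 [1y] swap r/2=314/9581: DF=(1 − 314/9581·(0.979000))/(1+314/9581) = 2343/2500 ≈ 0.937200
step 3 [1.5y] swap r/2=943/28219: DF=(1 − 943/28219·(0.979000+0.937200))/(1+943/28219) = 9057/10000 ≈ 0.905700
step 4 [2y] bond c/2=7/400: DF=(1892619/2000000 − 7/400·(0.979000+0.937200+0.905700))/(1+7/400) = 1763/2000 ≈ 0.881500
step 5 [2.5y] swap r/2=223/7616: DF=(1 − 223/7616·(0.979000+0.937200+0.905700+0.881500))/(1+223/7616) = 4331/5000 ≈ 0.866200
step 6 [3y] zero: DF = P = 8323/10000 ≈ 0.832300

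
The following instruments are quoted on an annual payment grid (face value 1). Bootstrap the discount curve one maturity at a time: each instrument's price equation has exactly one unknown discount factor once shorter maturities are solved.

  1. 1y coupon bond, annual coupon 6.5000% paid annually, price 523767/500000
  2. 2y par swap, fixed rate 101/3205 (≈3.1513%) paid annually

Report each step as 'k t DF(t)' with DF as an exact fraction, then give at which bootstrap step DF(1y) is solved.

1 1 2459/2500
2 2 4697/5000
DF(1y) is solved at step 1

step 1 [1y] bond c/1=13/200: DF=(523767/500000 − 13/200·(0))/(1+13/200) = 2459/2500 ≈ 0.983600
step 2 [2y] swap r/1=101/3205: DF=(1 − 101/3205·(0.983600))/(1+101/3205) = 4697/5000 ≈ 0.939400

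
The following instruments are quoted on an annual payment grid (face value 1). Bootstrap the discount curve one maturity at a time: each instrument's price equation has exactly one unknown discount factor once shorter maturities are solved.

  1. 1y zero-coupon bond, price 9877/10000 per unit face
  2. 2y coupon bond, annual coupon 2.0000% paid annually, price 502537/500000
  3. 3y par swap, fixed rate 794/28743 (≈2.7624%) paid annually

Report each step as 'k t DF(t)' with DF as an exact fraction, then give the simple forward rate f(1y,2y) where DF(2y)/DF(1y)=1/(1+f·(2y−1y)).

step 1 [1y] zero: DF = P = 9877/10000 ≈ 0.987700
step 2 [2y] bond c/1=1/50: DF=(502537/500000 − 1/50·(0.987700))/(1+1/50) = 483/500 ≈ 0.966000
step 3 [3y] swap r/1=794/28743: DF=(1 − 794/28743·(0.987700+0.966000))/(1+794/28743) = 4603/5000 ≈ 0.920600

1 1 9877/10000
2 2 483/500
3 3 4603/5000
f(1y,2y) = ((9877/10000)/(483/500) − 1)/(1) = 31/1380 ≈ 2.2464%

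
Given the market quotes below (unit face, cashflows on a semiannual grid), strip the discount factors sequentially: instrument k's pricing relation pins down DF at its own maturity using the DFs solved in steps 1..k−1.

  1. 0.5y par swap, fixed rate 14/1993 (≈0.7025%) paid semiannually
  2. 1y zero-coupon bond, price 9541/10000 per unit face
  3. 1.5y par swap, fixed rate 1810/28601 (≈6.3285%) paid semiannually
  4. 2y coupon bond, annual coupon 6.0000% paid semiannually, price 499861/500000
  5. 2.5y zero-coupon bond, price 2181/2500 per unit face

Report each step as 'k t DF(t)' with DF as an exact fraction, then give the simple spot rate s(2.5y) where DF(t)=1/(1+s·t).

step 1 [0.5y] swap r/2=7/1993: DF=(1 − 7/1993·(0))/(1+7/1993) = 1993/2000 ≈ 0.996500
step 2 [1y] zero: DF = P = 9541/10000 ≈ 0.954100
step 3 [1.5y] swap r/2=905/28601: DF=(1 − 905/28601·(0.996500+0.954100))/(1+905/28601) = 1819/2000 ≈ 0.909500
step 4 [2y] bond c/2=3/100: DF=(499861/500000 − 3/100·(0.996500+0.954100+0.909500))/(1+3/100) = 8873/10000 ≈ 0.887300
step 5 [2.5y] zero: DF = P = 2181/2500 ≈ 0.872400

1 1/2 1993/2000
2 1 9541/10000
3 3/2 1819/2000
4 2 8873/10000
5 5/2 2181/2500
s(2.5y) = (1/(2181/2500) − 1)/(5/2) = 638/10905 ≈ 5.8505%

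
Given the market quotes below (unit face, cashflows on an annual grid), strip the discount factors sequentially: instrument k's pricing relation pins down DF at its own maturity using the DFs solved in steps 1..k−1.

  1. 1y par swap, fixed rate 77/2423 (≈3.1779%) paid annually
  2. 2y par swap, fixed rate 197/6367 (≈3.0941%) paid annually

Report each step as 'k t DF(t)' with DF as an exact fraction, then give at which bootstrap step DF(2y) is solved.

1 1 2423/2500
2 2 9409/10000
DF(2y) is solved at step 2

step 1 [1y] swap r/1=77/2423: DF=(1 − 77/2423·(0))/(1+77/2423) = 2423/2500 ≈ 0.969200
step 2 [2y] swap r/1=197/6367: DF=(1 − 197/6367·(0.969200))/(1+197/6367) = 9409/10000 ≈ 0.940900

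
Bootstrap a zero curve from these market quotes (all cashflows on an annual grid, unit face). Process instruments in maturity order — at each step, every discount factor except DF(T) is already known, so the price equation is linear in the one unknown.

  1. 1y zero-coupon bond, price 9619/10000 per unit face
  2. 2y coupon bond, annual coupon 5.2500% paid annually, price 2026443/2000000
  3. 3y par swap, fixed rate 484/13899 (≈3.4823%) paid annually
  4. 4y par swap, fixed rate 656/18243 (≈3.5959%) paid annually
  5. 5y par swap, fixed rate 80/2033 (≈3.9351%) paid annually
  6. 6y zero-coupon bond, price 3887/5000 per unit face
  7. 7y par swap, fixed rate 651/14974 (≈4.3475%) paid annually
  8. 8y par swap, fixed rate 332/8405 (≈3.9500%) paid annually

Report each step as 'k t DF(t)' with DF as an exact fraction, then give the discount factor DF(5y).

step 1 [1y] zero: DF = P = 9619/10000 ≈ 0.961900
step 2 [2y] bond c/1=21/400: DF=(2026443/2000000 − 21/400·(0.961900))/(1+21/400) = 9147/10000 ≈ 0.914700
step 3 [3y] swap r/1=484/13899: DF=(1 − 484/13899·(0.961900+0.914700))/(1+484/13899) = 1129/1250 ≈ 0.903200
step 4 [4y] swap r/1=656/18243: DF=(1 − 656/18243·(0.961900+0.914700+0.903200))/(1+656/18243) = 543/625 ≈ 0.868800
step 5 [5y] swap r/1=80/2033: DF=(1 − 80/2033·(0.961900+0.914700+0.903200+0.868800))/(1+80/2033) = 103/125 ≈ 0.824000
step 6 [6y] zero: DF = P = 3887/5000 ≈ 0.777400
step 7 [7y] swap r/1=651/14974: DF=(1 − 651/14974·(0.961900+0.914700+0.903200+0.868800+0.824000+0.777400))/(1+651/14974) = 1849/2500 ≈ 0.739600
step 8 [8y] swap r/1=332/8405: DF=(1 − 332/8405·(0.961900+0.914700+0.903200+0.868800+0.824000+0.777400+0.739600))/(1+332/8405) = 459/625 ≈ 0.734400

1 1 9619/10000
2 2 9147/10000
3 3 1129/1250
4 4 543/625
5 5 103/125
6 6 3887/5000
7 7 1849/2500
8 8 459/625
DF(5y) = 103/125 ≈ 0.824000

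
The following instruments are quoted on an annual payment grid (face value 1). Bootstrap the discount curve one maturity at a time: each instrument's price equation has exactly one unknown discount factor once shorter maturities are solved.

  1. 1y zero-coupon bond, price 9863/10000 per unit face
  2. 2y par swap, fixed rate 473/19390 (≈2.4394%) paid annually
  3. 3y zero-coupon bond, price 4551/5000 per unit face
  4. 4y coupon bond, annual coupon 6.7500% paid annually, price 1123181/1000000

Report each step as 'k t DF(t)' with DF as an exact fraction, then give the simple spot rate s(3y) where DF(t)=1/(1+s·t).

1 1 9863/10000
2 2 9527/10000
3 3 4551/5000
4 4 109/125
s(3y) = (1/(4551/5000) − 1)/(3) = 449/13653 ≈ 3.2887%

step 1 [1y] zero: DF = P = 9863/10000 ≈ 0.986300
step 2 [2y] swap r/1=473/19390: DF=(1 − 473/19390·(0.986300))/(1+473/19390) = 9527/10000 ≈ 0.952700
step 3 [3y] zero: DF = P = 4551/5000 ≈ 0.910200
step 4 [4y] bond c/1=27/400: DF=(1123181/1000000 − 27/400·(0.986300+0.952700+0.910200))/(1+27/400) = 109/125 ≈ 0.872000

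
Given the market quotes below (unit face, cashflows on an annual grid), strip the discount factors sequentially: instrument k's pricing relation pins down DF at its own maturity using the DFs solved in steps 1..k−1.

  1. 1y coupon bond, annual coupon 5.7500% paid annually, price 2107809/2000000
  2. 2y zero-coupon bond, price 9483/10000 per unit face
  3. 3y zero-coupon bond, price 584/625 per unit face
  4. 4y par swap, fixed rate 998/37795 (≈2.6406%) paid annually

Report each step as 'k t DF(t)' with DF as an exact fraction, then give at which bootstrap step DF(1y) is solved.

step 1 [1y] bond c/1=23/400: DF=(2107809/2000000 − 23/400·(0))/(1+23/400) = 4983/5000 ≈ 0.996600
step 2 [2y] zero: DF = P = 9483/10000 ≈ 0.948300
step 3 [3y] zero: DF = P = 584/625 ≈ 0.934400
step 4 [4y] swap r/1=998/37795: DF=(1 − 998/37795·(0.996600+0.948300+0.934400))/(1+998/37795) = 4501/5000 ≈ 0.900200

1 1 4983/5000
2 2 9483/10000
3 3 584/625
4 4 4501/5000
DF(1y) is solved at step 1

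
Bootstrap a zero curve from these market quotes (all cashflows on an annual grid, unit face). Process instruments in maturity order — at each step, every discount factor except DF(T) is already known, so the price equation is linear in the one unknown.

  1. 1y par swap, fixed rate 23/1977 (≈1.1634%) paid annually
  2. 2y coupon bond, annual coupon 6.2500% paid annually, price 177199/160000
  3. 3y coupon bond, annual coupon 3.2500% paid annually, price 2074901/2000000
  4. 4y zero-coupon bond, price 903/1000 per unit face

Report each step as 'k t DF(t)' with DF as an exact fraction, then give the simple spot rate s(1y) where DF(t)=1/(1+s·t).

1 1 1977/2000
2 2 4921/5000
3 3 9427/10000
4 4 903/1000
s(1y) = (1/(1977/2000) − 1)/(1) = 23/1977 ≈ 1.1634%

step 1 [1y] swap r/1=23/1977: DF=(1 − 23/1977·(0))/(1+23/1977) = 1977/2000 ≈ 0.988500
step 2 [2y] bond c/1=1/16: DF=(177199/160000 − 1/16·(0.988500))/(1+1/16) = 4921/5000 ≈ 0.984200
step 3 [3y] bond c/1=13/400: DF=(2074901/2000000 − 13/400·(0.988500+0.984200))/(1+13/400) = 9427/10000 ≈ 0.942700
step 4 [4y] zero: DF = P = 903/1000 ≈ 0.903000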